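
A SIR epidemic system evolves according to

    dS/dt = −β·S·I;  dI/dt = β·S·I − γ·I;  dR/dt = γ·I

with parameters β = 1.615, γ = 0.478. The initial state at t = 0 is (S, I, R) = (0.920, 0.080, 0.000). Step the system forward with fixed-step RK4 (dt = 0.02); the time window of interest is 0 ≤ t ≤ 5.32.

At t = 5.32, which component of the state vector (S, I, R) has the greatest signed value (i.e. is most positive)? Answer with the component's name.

t=0.000: state=(0.920, 0.080, 0.000)
step 1 (dt=0.02): k1=(-0.119, 0.081, 0.038), k2=(-0.120, 0.081, 0.039), k3=(-0.120, 0.081, 0.039), k4=(-0.121, 0.082, 0.039); state += dt/6·(k1+2k2+2k3+k4)
t=0.020: state=(0.918, 0.082, 0.001)
t=0.040: state=(0.915, 0.083, 0.002)
t=0.060: state=(0.913, 0.085, 0.002)
continuing one RK4 step at a time; state shown every 10 steps (Δt=0.2):
t=0.200: state=(0.894, 0.097, 0.008)
t=0.400: state=(0.864, 0.118, 0.019)
t=0.600: state=(0.828, 0.141, 0.031)
t=0.800: state=(0.788, 0.166, 0.046)
t=1.000: state=(0.744, 0.193, 0.063)
t=1.200: state=(0.696, 0.221, 0.083)
t=1.400: state=(0.645, 0.250, 0.105)
t=1.600: state=(0.592, 0.277, 0.130)
t=1.800: state=(0.539, 0.303, 0.158)
t=2.000: state=(0.487, 0.325, 0.188)
t=2.200: state=(0.437, 0.343, 0.220)
t=2.400: state=(0.391, 0.356, 0.254)
t=2.600: state=(0.348, 0.364, 0.288)
t=2.800: state=(0.309, 0.368, 0.323)
t=3.000: state=(0.274, 0.368, 0.358)
t=3.200: state=(0.244, 0.363, 0.393)
t=3.400: state=(0.217, 0.355, 0.428)
t=3.600: state=(0.194, 0.345, 0.461)
t=3.800: state=(0.174, 0.333, 0.493)
t=4.000: state=(0.156, 0.319, 0.525)
t=4.200: state=(0.141, 0.304, 0.554)
t=4.400: state=(0.128, 0.289, 0.583)
t=4.600: state=(0.117, 0.273, 0.610)
t=4.800: state=(0.108, 0.257, 0.635)
t=5.000: state=(0.099, 0.242, 0.659)
t=5.200: state=(0.092, 0.227, 0.681)
t=5.320: state=(0.088, 0.218, 0.694)
compare at T: S=0.088, I=0.218, R=0.694

largest component: R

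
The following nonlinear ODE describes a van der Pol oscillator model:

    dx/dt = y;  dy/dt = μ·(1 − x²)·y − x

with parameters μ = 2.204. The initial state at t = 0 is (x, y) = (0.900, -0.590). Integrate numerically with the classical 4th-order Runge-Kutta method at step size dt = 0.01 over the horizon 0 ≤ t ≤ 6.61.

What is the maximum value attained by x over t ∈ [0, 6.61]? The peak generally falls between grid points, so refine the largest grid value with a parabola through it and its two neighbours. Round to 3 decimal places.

t=0.000: state=(0.900, -0.590)
step 1 (dt=0.01): k1=(-0.590, -1.147), k2=(-0.596, -1.153), k3=(-0.596, -1.154), k4=(-0.602, -1.160); state += dt/6·(k1+2k2+2k3+k4)
t=0.010: state=(0.894, -0.602)
t=0.020: state=(0.888, -0.613)
t=0.030: state=(0.882, -0.625)
continuing one RK4 step at a time; state shown every 25 steps (Δt=0.25):
t=0.250: state=(0.712, -0.937)
t=0.500: state=(0.411, -1.529)
t=0.750: state=(-0.097, -2.642)
t=1.000: state=(-0.924, -3.766)
t=1.250: state=(-1.712, -2.055)
t=1.500: state=(-1.964, -0.265)
t=1.750: state=(-1.958, 0.193)
t=2.000: state=(-1.895, 0.295)
t=2.250: state=(-1.816, 0.334)
t=2.500: state=(-1.728, 0.365)
t=2.750: state=(-1.633, 0.401)
t=3.000: state=(-1.527, 0.447)
t=3.250: state=(-1.408, 0.511)
t=3.500: state=(-1.269, 0.604)
t=3.750: state=(-1.102, 0.750)
t=4.000: state=(-0.885, 1.004)
t=4.250: state=(-0.580, 1.496)
t=4.500: state=(-0.094, 2.515)
t=4.750: state=(0.725, 3.968)
t=5.000: state=(1.646, 2.697)
t=5.250: state=(1.996, 0.434)
t=5.500: state=(2.010, -0.163)
t=5.750: state=(1.952, -0.280)
t=6.000: state=(1.876, -0.317)
t=6.250: state=(1.794, -0.344)
t=6.500: state=(1.704, -0.374)
t=6.610: state=(1.662, -0.390)
largest grid value and its neighbours: x(5.370)=2.02094, x(5.380)=2.02111, x(5.390)=2.02108
parabola through these three points peaks at t≈5.383 with x≈2.02113

max x = 2.021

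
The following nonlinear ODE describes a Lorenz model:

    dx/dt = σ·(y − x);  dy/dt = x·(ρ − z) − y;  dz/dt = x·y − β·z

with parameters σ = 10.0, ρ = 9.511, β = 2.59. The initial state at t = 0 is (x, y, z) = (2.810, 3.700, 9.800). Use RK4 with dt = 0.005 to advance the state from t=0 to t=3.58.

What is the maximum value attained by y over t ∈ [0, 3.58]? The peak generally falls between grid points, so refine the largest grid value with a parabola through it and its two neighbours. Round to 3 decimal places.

t=0.000: state=(2.810, 3.700, 9.800)
step 1 (dt=0.005): k1=(8.900, -4.512, -14.985), k2=(8.565, -4.401, -14.838), k3=(8.576, -4.402, -14.841), k4=(8.251, -4.291, -14.697); state += dt/6·(k1+2k2+2k3+k4)
t=0.005: state=(2.853, 3.678, 9.726)
t=0.010: state=(2.893, 3.657, 9.653)
t=0.015: state=(2.929, 3.637, 9.582)
continuing one RK4 step at a time; state shown every 40 steps (Δt=0.2):
t=0.200: state=(3.428, 3.607, 7.622)
t=0.400: state=(4.086, 4.566, 6.924)
t=0.600: state=(5.123, 5.577, 7.894)
t=0.800: state=(5.473, 5.318, 9.409)
t=1.000: state=(4.747, 4.307, 9.415)
t=1.200: state=(4.132, 4.003, 8.377)
t=1.400: state=(4.235, 4.440, 7.699)
t=1.600: state=(4.780, 5.062, 7.972)
t=1.800: state=(5.126, 5.149, 8.798)
t=2.000: state=(4.881, 4.659, 9.094)
t=2.200: state=(4.471, 4.330, 8.640)
t=2.400: state=(4.399, 4.464, 8.146)
t=2.600: state=(4.654, 4.814, 8.139)
t=2.800: state=(4.903, 4.964, 8.545)
t=3.000: state=(4.859, 4.766, 8.824)
t=3.200: state=(4.634, 4.531, 8.678)
t=3.400: state=(4.527, 4.530, 8.378)
t=3.580: state=(4.610, 4.688, 8.281)
largest grid value and its neighbours: y(0.660)=5.66832, y(0.665)=5.66913, y(0.670)=5.66887
parabola through these three points peaks at t≈0.666 with y≈5.66916

max y = 5.669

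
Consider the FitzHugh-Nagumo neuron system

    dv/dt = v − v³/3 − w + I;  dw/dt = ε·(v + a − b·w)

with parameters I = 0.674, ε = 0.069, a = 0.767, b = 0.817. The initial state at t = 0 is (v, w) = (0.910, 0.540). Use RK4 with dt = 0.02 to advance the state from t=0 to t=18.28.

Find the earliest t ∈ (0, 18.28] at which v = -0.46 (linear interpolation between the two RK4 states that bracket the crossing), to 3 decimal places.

t=0.000: state=(0.910, 0.540)
step 1 (dt=0.02): k1=(0.793, 0.085), k2=(0.793, 0.086), k3=(0.793, 0.086), k4=(0.794, 0.086); state += dt/6·(k1+2k2+2k3+k4)
t=0.020: state=(0.926, 0.542)
t=0.040: state=(0.942, 0.543)
t=0.060: state=(0.958, 0.545)
continuing one RK4 step at a time; state shown every 50 steps (Δt=1):
t=1.000: state=(1.540, 0.647)
t=2.000: state=(1.677, 0.773)
t=3.000: state=(1.643, 0.894)
t=4.000: state=(1.581, 1.004)
t=5.000: state=(1.512, 1.104)
t=6.000: state=(1.439, 1.194)
t=7.000: state=(1.362, 1.274)
t=8.000: state=(1.278, 1.345)
t=9.000: state=(1.184, 1.405)
t=10.000: state=(1.075, 1.455)
t=11.000: state=(0.938, 1.495)
t=12.000: state=(0.745, 1.521)
t=13.000: state=(0.413, 1.529)
t=14.000: state=(-0.343, 1.503)
t=14.080: state=(-0.439, 1.498)
next step: t=14.100: state=(-0.464, 1.497) — v has crossed -0.46
linear interpolation between t=14.080 (-0.43909) and t=14.100 (-0.46397) → t≈14.097

t = 14.097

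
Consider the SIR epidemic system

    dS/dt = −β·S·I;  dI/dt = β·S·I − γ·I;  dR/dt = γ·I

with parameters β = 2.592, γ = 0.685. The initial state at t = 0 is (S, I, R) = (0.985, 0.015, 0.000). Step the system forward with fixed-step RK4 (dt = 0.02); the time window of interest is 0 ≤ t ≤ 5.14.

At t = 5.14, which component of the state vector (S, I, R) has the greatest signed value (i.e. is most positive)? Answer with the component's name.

t=0.000: state=(0.985, 0.015, 0.000)
step 1 (dt=0.02): k1=(-0.038, 0.028, 0.010), k2=(-0.039, 0.029, 0.010), k3=(-0.039, 0.029, 0.010), k4=(-0.040, 0.029, 0.011); state += dt/6·(k1+2k2+2k3+k4)
t=0.020: state=(0.984, 0.016, 0.000)
t=0.040: state=(0.983, 0.016, 0.000)
t=0.060: state=(0.983, 0.017, 0.001)
continuing one RK4 step at a time; state shown every 10 steps (Δt=0.2):
t=0.200: state=(0.976, 0.022, 0.002)
t=0.400: state=(0.963, 0.031, 0.006)
t=0.600: state=(0.944, 0.045, 0.011)
t=0.800: state=(0.918, 0.063, 0.019)
t=1.000: state=(0.883, 0.088, 0.029)
t=1.200: state=(0.837, 0.120, 0.043)
t=1.400: state=(0.779, 0.159, 0.062)
t=1.600: state=(0.709, 0.204, 0.087)
t=1.800: state=(0.630, 0.252, 0.118)
t=2.000: state=(0.546, 0.298, 0.156)
t=2.200: state=(0.463, 0.338, 0.200)
t=2.400: state=(0.385, 0.367, 0.248)
t=2.600: state=(0.317, 0.383, 0.299)
t=2.800: state=(0.260, 0.388, 0.352)
t=3.000: state=(0.213, 0.382, 0.405)
t=3.200: state=(0.175, 0.368, 0.457)
t=3.400: state=(0.145, 0.349, 0.506)
t=3.600: state=(0.122, 0.326, 0.552)
t=3.800: state=(0.104, 0.301, 0.595)
t=4.000: state=(0.089, 0.276, 0.635)
t=4.200: state=(0.078, 0.251, 0.671)
t=4.400: state=(0.069, 0.228, 0.704)
t=4.600: state=(0.061, 0.205, 0.733)
t=4.800: state=(0.056, 0.185, 0.760)
t=5.000: state=(0.051, 0.165, 0.784)
t=5.140: state=(0.048, 0.153, 0.799)
compare at T: S=0.048, I=0.153, R=0.799

largest component: R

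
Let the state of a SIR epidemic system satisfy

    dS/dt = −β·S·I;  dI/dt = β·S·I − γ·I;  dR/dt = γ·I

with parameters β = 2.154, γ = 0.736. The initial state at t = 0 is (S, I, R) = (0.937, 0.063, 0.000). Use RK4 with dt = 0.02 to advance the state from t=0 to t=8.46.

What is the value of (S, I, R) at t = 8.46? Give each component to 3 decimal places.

(S, I, R) = (0.063, 0.016, 0.921)

t=0.000: state=(0.937, 0.063, 0.000)
step 1 (dt=0.02): k1=(-0.127, 0.081, 0.046), k2=(-0.129, 0.082, 0.047), k3=(-0.129, 0.082, 0.047), k4=(-0.130, 0.083, 0.048); state += dt/6·(k1+2k2+2k3+k4)
t=0.020: state=(0.934, 0.065, 0.001)
t=0.040: state=(0.932, 0.066, 0.002)
t=0.060: state=(0.929, 0.068, 0.003)
continuing one RK4 step at a time; state shown every 25 steps (Δt=0.5):
t=0.500: state=(0.853, 0.115, 0.032)
t=1.000: state=(0.726, 0.187, 0.087)
t=1.500: state=(0.570, 0.260, 0.170)
t=2.000: state=(0.419, 0.306, 0.275)
t=2.500: state=(0.300, 0.311, 0.390)
t=3.000: state=(0.217, 0.283, 0.500)
t=3.500: state=(0.164, 0.240, 0.596)
t=4.000: state=(0.130, 0.194, 0.676)
t=4.500: state=(0.108, 0.153, 0.740)
t=5.000: state=(0.093, 0.118, 0.789)
t=5.500: state=(0.083, 0.090, 0.827)
t=6.000: state=(0.077, 0.068, 0.856)
t=6.500: state=(0.072, 0.051, 0.878)
t=7.000: state=(0.069, 0.038, 0.894)
t=7.500: state=(0.066, 0.028, 0.906)
t=8.000: state=(0.064, 0.021, 0.915)
t=8.460: state=(0.063, 0.016, 0.921)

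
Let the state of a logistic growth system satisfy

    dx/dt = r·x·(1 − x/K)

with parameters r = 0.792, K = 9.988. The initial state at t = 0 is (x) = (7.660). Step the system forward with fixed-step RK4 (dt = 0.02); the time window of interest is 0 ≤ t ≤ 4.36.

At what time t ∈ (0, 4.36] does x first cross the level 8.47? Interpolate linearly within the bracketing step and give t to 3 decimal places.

t=0.000: state=(7.660)
step 1 (dt=0.02): k1=(1.414), k2=(1.408), k3=(1.408), k4=(1.402); state += dt/6·(k1+2k2+2k3+k4)
t=0.020: state=(7.688)
t=0.040: state=(7.716)
t=0.060: state=(7.744)
continuing one RK4 step at a time; state shown every 10 steps (Δt=0.2):
t=0.200: state=(7.931)
t=0.400: state=(8.178)
t=0.600: state=(8.401)
t=0.660: state=(8.463)
next step: t=0.680: state=(8.483) — x has crossed 8.47
linear interpolation between t=0.660 (8.46302) and t=0.680 (8.48337) → t≈0.667

t = 0.667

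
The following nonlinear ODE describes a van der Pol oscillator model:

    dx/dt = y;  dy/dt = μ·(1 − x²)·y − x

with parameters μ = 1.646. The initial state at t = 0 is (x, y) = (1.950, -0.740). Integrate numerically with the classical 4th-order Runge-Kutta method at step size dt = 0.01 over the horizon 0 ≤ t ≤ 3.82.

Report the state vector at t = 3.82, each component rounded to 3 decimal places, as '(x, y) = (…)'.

t=0.000: state=(1.950, -0.740)
step 1 (dt=0.01): k1=(-0.740, 1.464), k2=(-0.733, 1.416), k3=(-0.733, 1.417), k4=(-0.726, 1.371); state += dt/6·(k1+2k2+2k3+k4)
t=0.010: state=(1.943, -0.726)
t=0.020: state=(1.935, -0.713)
t=0.030: state=(1.928, -0.700)
continuing one RK4 step at a time; state shown every 20 steps (Δt=0.2):
t=0.200: state=(1.822, -0.577)
t=0.400: state=(1.711, -0.543)
t=0.600: state=(1.601, -0.560)
t=0.800: state=(1.485, -0.604)
t=1.000: state=(1.358, -0.675)
t=1.200: state=(1.213, -0.776)
t=1.400: state=(1.044, -0.926)
t=1.600: state=(0.838, -1.152)
t=1.800: state=(0.575, -1.509)
t=2.000: state=(0.220, -2.076)
t=2.200: state=(-0.271, -2.866)
t=2.400: state=(-0.911, -3.398)
t=2.600: state=(-1.537, -2.603)
t=2.800: state=(-1.902, -1.075)
t=3.000: state=(-2.013, -0.162)
t=3.200: state=(-2.003, 0.195)
t=3.400: state=(-1.949, 0.330)
t=3.600: state=(-1.876, 0.394)
t=3.800: state=(-1.793, 0.437)
t=3.820: state=(-1.784, 0.441)

(x, y) = (-1.784, 0.441)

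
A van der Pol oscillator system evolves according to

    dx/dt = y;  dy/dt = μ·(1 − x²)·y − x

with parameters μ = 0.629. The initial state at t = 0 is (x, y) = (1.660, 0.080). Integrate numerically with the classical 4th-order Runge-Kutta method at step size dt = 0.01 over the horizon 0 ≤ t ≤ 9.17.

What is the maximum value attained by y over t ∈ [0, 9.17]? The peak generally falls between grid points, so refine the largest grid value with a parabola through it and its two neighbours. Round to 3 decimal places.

t=0.000: state=(1.660, 0.080)
step 1 (dt=0.01): k1=(0.080, -1.748), k2=(0.071, -1.739), k3=(0.071, -1.739), k4=(0.063, -1.730); state += dt/6·(k1+2k2+2k3+k4)
t=0.010: state=(1.661, 0.063)
t=0.020: state=(1.661, 0.045)
t=0.030: state=(1.662, 0.028)
continuing one RK4 step at a time; state shown every 50 steps (Δt=0.5):
t=0.500: state=(1.517, -0.591)
t=1.000: state=(1.102, -1.065)
t=1.500: state=(0.438, -1.616)
t=2.000: state=(-0.522, -2.163)
t=2.500: state=(-1.525, -1.556)
t=3.000: state=(-1.934, -0.145)
t=3.500: state=(-1.798, 0.590)
t=4.000: state=(-1.396, 1.002)
t=4.500: state=(-0.785, 1.472)
t=5.000: state=(0.109, 2.115)
t=5.500: state=(1.229, 2.097)
t=6.000: state=(1.926, 0.606)
t=6.500: state=(1.939, -0.404)
t=7.000: state=(1.614, -0.859)
t=7.500: state=(1.088, -1.262)
t=8.000: state=(0.320, -1.846)
t=8.500: state=(-0.753, -2.327)
t=9.000: state=(-1.732, -1.299)
t=9.170: state=(-1.905, -0.738)
largest grid value and its neighbours: y(5.260)=2.30960, y(5.270)=2.30994, y(5.280)=2.30957
parabola through these three points peaks at t≈5.270 with y≈2.30994

max y = 2.310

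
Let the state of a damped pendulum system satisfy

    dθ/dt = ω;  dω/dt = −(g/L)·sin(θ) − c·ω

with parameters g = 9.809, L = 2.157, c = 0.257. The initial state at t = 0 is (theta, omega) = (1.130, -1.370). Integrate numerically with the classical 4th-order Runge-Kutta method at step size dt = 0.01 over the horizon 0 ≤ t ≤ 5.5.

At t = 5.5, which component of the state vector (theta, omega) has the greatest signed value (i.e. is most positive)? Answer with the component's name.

largest component: omega

t=0.000: state=(1.130, -1.370)
step 1 (dt=0.01): k1=(-1.370, -3.761), k2=(-1.389, -3.743), k3=(-1.389, -3.742), k4=(-1.407, -3.724); state += dt/6·(k1+2k2+2k3+k4)
t=0.010: state=(1.116, -1.407)
t=0.020: state=(1.102, -1.444)
t=0.030: state=(1.087, -1.481)
continuing one RK4 step at a time; state shown every 20 steps (Δt=0.2):
t=0.200: state=(0.787, -2.028)
t=0.400: state=(0.338, -2.398)
t=0.600: state=(-0.145, -2.360)
t=0.800: state=(-0.579, -1.923)
t=1.000: state=(-0.897, -1.224)
t=1.200: state=(-1.062, -0.421)
t=1.400: state=(-1.065, 0.381)
t=1.600: state=(-0.915, 1.108)
t=1.800: state=(-0.633, 1.675)
t=2.000: state=(-0.262, 1.975)
t=2.200: state=(0.134, 1.931)
t=2.400: state=(0.488, 1.558)
t=2.600: state=(0.742, 0.961)
t=2.800: state=(0.866, 0.268)
t=3.000: state=(0.850, -0.423)
t=3.200: state=(0.702, -1.028)
t=3.400: state=(0.450, -1.463)
t=3.600: state=(0.134, -1.645)
t=3.800: state=(-0.189, -1.536)
t=4.000: state=(-0.463, -1.170)
t=4.200: state=(-0.645, -0.638)
t=4.400: state=(-0.714, -0.042)
t=4.600: state=(-0.664, 0.530)
t=4.800: state=(-0.509, 0.999)
t=5.000: state=(-0.276, 1.290)
t=5.200: state=(-0.008, 1.351)
t=5.400: state=(0.248, 1.174)
t=5.500: state=(0.357, 1.010)
compare at T: theta=0.357, omega=1.010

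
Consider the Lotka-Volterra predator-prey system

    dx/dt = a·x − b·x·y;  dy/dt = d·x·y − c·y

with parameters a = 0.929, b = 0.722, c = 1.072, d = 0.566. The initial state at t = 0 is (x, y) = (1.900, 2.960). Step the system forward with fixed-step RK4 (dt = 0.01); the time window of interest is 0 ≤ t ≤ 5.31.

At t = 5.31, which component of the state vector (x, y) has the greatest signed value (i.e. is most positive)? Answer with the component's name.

largest component: x

t=0.000: state=(1.900, 2.960)
step 1 (dt=0.01): k1=(-2.295, 0.010), k2=(-2.282, -0.009), k3=(-2.282, -0.009), k4=(-2.268, -0.028); state += dt/6·(k1+2k2+2k3+k4)
t=0.010: state=(1.877, 2.960)
t=0.020: state=(1.855, 2.959)
t=0.030: state=(1.832, 2.959)
continuing one RK4 step at a time; state shown every 20 steps (Δt=0.2):
t=0.200: state=(1.497, 2.892)
t=0.400: state=(1.201, 2.717)
t=0.600: state=(0.993, 2.481)
t=0.800: state=(0.852, 2.221)
t=1.000: state=(0.758, 1.963)
t=1.200: state=(0.700, 1.720)
t=1.400: state=(0.669, 1.499)
t=1.600: state=(0.658, 1.304)
t=1.800: state=(0.664, 1.134)
t=2.000: state=(0.687, 0.988)
t=2.200: state=(0.723, 0.863)
t=2.400: state=(0.775, 0.758)
t=2.600: state=(0.842, 0.671)
t=2.800: state=(0.925, 0.598)
t=3.000: state=(1.027, 0.539)
t=3.200: state=(1.148, 0.492)
t=3.400: state=(1.291, 0.455)
t=3.600: state=(1.459, 0.429)
t=3.800: state=(1.653, 0.413)
t=4.000: state=(1.876, 0.407)
t=4.200: state=(2.130, 0.412)
t=4.400: state=(2.414, 0.430)
t=4.600: state=(2.726, 0.464)
t=4.800: state=(3.058, 0.519)
t=5.000: state=(3.397, 0.604)
t=5.200: state=(3.718, 0.729)
t=5.310: state=(3.872, 0.821)
compare at T: x=3.872, y=0.821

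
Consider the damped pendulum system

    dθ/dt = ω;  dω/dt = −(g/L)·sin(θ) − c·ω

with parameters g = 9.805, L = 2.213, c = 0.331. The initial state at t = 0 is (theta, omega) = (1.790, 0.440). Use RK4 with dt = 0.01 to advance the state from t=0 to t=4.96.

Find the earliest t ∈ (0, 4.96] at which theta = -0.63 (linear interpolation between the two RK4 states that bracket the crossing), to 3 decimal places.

t = 1.331

t=0.000: state=(1.790, 0.440)
step 1 (dt=0.01): k1=(0.440, -4.470), k2=(0.418, -4.461), k3=(0.418, -4.461), k4=(0.395, -4.451); state += dt/6·(k1+2k2+2k3+k4)
t=0.010: state=(1.794, 0.395)
t=0.020: state=(1.798, 0.351)
t=0.030: state=(1.801, 0.307)
continuing one RK4 step at a time; state shown every 20 steps (Δt=0.2):
t=0.200: state=(1.791, -0.422)
t=0.400: state=(1.624, -1.242)
t=0.600: state=(1.297, -2.012)
t=0.800: state=(0.829, -2.629)
t=1.000: state=(0.269, -2.903)
t=1.200: state=(-0.300, -2.698)
t=1.330: state=(-0.628, -2.331)
next step: t=1.340: state=(-0.651, -2.297) — theta has crossed -0.63
linear interpolation between t=1.330 (-0.62816) and t=1.340 (-0.65130) → t≈1.331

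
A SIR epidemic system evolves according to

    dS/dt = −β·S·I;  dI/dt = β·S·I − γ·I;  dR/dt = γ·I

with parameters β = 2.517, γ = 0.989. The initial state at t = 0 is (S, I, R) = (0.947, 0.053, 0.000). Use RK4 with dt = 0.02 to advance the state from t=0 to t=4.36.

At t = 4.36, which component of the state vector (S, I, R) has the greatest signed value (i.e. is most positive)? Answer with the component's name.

t=0.000: state=(0.947, 0.053, 0.000)
step 1 (dt=0.02): k1=(-0.126, 0.074, 0.052), k2=(-0.128, 0.075, 0.053), k3=(-0.128, 0.075, 0.053), k4=(-0.130, 0.076, 0.054); state += dt/6·(k1+2k2+2k3+k4)
t=0.020: state=(0.944, 0.054, 0.001)
t=0.040: state=(0.942, 0.056, 0.002)
t=0.060: state=(0.939, 0.058, 0.003)
continuing one RK4 step at a time; state shown every 10 steps (Δt=0.2):
t=0.200: state=(0.918, 0.070, 0.012)
t=0.400: state=(0.882, 0.090, 0.028)
t=0.600: state=(0.838, 0.114, 0.048)
t=0.800: state=(0.787, 0.141, 0.073)
t=1.000: state=(0.728, 0.169, 0.104)
t=1.200: state=(0.664, 0.197, 0.140)
t=1.400: state=(0.597, 0.222, 0.181)
t=1.600: state=(0.531, 0.242, 0.227)
t=1.800: state=(0.469, 0.255, 0.276)
t=2.000: state=(0.412, 0.261, 0.327)
t=2.200: state=(0.361, 0.260, 0.379)
t=2.400: state=(0.317, 0.253, 0.430)
t=2.600: state=(0.280, 0.241, 0.479)
t=2.800: state=(0.249, 0.226, 0.525)
t=3.000: state=(0.223, 0.209, 0.568)
t=3.200: state=(0.202, 0.191, 0.608)
t=3.400: state=(0.184, 0.172, 0.644)
t=3.600: state=(0.170, 0.155, 0.676)
t=3.800: state=(0.158, 0.138, 0.705)
t=4.000: state=(0.148, 0.122, 0.730)
t=4.200: state=(0.139, 0.108, 0.753)
t=4.360: state=(0.134, 0.097, 0.769)
compare at T: S=0.134, I=0.097, R=0.769

largest component: R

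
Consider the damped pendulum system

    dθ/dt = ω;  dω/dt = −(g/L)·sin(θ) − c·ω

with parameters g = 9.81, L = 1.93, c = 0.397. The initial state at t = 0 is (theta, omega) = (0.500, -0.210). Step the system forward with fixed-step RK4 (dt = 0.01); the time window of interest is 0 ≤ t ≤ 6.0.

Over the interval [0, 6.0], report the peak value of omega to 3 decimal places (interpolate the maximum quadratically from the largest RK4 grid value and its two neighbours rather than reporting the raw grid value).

t=0.000: state=(0.500, -0.210)
step 1 (dt=0.01): k1=(-0.210, -2.354), k2=(-0.222, -2.344), k3=(-0.222, -2.344), k4=(-0.233, -2.334); state += dt/6·(k1+2k2+2k3+k4)
t=0.010: state=(0.498, -0.233)
t=0.020: state=(0.495, -0.257)
t=0.030: state=(0.493, -0.280)
continuing one RK4 step at a time; state shown every 20 steps (Δt=0.2):
t=0.200: state=(0.414, -0.631)
t=0.400: state=(0.257, -0.908)
t=0.600: state=(0.064, -0.994)
t=0.800: state=(-0.127, -0.885)
t=1.000: state=(-0.279, -0.615)
t=1.200: state=(-0.367, -0.251)
t=1.400: state=(-0.379, 0.130)
t=1.600: state=(-0.319, 0.458)
t=1.800: state=(-0.203, 0.678)
t=2.000: state=(-0.057, 0.753)
t=2.200: state=(0.088, 0.678)
t=2.400: state=(0.206, 0.479)
t=2.600: state=(0.275, 0.205)
t=2.800: state=(0.287, -0.086)
t=3.000: state=(0.243, -0.339)
t=3.200: state=(0.157, -0.509)
t=3.400: state=(0.047, -0.570)
t=3.600: state=(-0.064, -0.517)
t=3.800: state=(-0.153, -0.368)
t=4.000: state=(-0.207, -0.161)
t=4.200: state=(-0.217, 0.060)
t=4.400: state=(-0.185, 0.253)
t=4.600: state=(-0.120, 0.384)
t=4.800: state=(-0.037, 0.431)
t=5.000: state=(0.047, 0.392)
t=5.200: state=(0.115, 0.281)
t=5.400: state=(0.156, 0.124)
t=5.600: state=(0.164, -0.044)
t=5.800: state=(0.140, -0.191)
t=6.000: state=(0.091, -0.290)
largest grid value and its neighbours: omega(1.990)=0.75260, omega(2.000)=0.75271, omega(2.010)=0.75244
parabola through these three points peaks at t≈1.998 with omega≈0.75272

max omega = 0.753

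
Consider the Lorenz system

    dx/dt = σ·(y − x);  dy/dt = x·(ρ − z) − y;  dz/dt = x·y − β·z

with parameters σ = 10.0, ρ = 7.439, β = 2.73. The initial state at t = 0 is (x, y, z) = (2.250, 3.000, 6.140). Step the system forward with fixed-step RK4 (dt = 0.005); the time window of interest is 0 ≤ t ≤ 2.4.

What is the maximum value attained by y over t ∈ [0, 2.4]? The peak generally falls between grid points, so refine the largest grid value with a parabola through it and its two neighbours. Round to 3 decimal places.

t=0.000: state=(2.250, 3.000, 6.140)
step 1 (dt=0.005): k1=(7.500, -0.077, -10.012), k2=(7.311, 0.004, -9.888), k3=(7.317, 0.003, -9.890), k4=(7.134, 0.083, -9.767); state += dt/6·(k1+2k2+2k3+k4)
t=0.005: state=(2.287, 3.000, 6.091)
t=0.010: state=(2.321, 3.001, 6.042)
t=0.015: state=(2.355, 3.002, 5.995)
continuing one RK4 step at a time; state shown every 20 steps (Δt=0.1):
t=0.100: state=(2.760, 3.136, 5.353)
t=0.200: state=(3.120, 3.492, 4.929)
t=0.300: state=(3.529, 3.976, 4.841)
t=0.400: state=(4.003, 4.493, 5.089)
t=0.500: state=(4.475, 4.909, 5.634)
t=0.600: state=(4.830, 5.084, 6.345)
t=0.700: state=(4.956, 4.950, 6.997)
t=0.800: state=(4.825, 4.582, 7.374)
t=0.900: state=(4.513, 4.158, 7.395)
t=1.000: state=(4.159, 3.827, 7.133)
t=1.100: state=(3.877, 3.654, 6.733)
t=1.200: state=(3.722, 3.636, 6.328)
t=1.300: state=(3.701, 3.742, 6.008)
t=1.400: state=(3.793, 3.932, 5.829)
t=1.500: state=(3.964, 4.160, 5.811)
t=1.600: state=(4.168, 4.372, 5.946)
t=1.700: state=(4.354, 4.514, 6.189)
t=1.800: state=(4.474, 4.550, 6.469)
t=1.900: state=(4.501, 4.478, 6.702)
t=2.000: state=(4.436, 4.334, 6.826)
t=2.100: state=(4.312, 4.174, 6.822)
t=2.200: state=(4.174, 4.045, 6.714)
t=2.300: state=(4.063, 3.975, 6.551)
t=2.400: state=(4.002, 3.970, 6.384)
largest grid value and its neighbours: y(0.600)=5.08440, y(0.605)=5.08500, y(0.610)=5.08480
parabola through these three points peaks at t≈0.606 with y≈5.08503

max y = 5.085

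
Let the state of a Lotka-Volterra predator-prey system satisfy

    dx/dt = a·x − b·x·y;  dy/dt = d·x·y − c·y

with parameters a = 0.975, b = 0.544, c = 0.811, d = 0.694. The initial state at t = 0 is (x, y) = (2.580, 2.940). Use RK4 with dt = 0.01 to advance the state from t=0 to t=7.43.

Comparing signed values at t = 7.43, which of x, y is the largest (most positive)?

largest component: x

t=0.000: state=(2.580, 2.940)
step 1 (dt=0.01): k1=(-1.611, 2.880), k2=(-1.626, 2.877), k3=(-1.626, 2.877), k4=(-1.641, 2.874); state += dt/6·(k1+2k2+2k3+k4)
t=0.010: state=(2.564, 2.969)
t=0.020: state=(2.547, 2.997)
t=0.030: state=(2.530, 3.026)
continuing one RK4 step at a time; state shown every 25 steps (Δt=0.25):
t=0.250: state=(2.106, 3.611)
t=0.500: state=(1.590, 4.060)
t=0.750: state=(1.153, 4.198)
t=1.000: state=(0.836, 4.066)
t=1.250: state=(0.626, 3.764)
t=1.500: state=(0.491, 3.383)
t=1.750: state=(0.406, 2.984)
t=2.000: state=(0.355, 2.602)
t=2.250: state=(0.326, 2.253)
t=2.500: state=(0.312, 1.944)
t=2.750: state=(0.312, 1.675)
t=3.000: state=(0.322, 1.445)
t=3.250: state=(0.342, 1.249)
t=3.500: state=(0.373, 1.085)
t=3.750: state=(0.414, 0.948)
t=4.000: state=(0.468, 0.836)
t=4.250: state=(0.537, 0.744)
t=4.500: state=(0.622, 0.672)
t=4.750: state=(0.728, 0.617)
t=5.000: state=(0.856, 0.577)
t=5.250: state=(1.012, 0.554)
t=5.500: state=(1.198, 0.548)
t=5.750: state=(1.418, 0.561)
t=6.000: state=(1.673, 0.598)
t=6.250: state=(1.959, 0.669)
t=6.500: state=(2.265, 0.788)
t=6.750: state=(2.566, 0.979)
t=7.000: state=(2.813, 1.276)
t=7.250: state=(2.933, 1.720)
t=7.430: state=(2.896, 2.141)
compare at T: x=2.896, y=2.141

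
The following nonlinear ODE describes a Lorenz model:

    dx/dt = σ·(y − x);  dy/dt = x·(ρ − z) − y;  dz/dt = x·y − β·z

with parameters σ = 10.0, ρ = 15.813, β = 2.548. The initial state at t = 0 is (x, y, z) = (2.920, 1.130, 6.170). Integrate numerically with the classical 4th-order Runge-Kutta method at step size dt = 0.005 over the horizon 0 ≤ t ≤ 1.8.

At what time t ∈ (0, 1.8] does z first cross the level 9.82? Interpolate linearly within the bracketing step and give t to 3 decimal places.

t=0.000: state=(2.920, 1.130, 6.170)
step 1 (dt=0.005): k1=(-17.900, 27.028, -12.422), k2=(-16.777, 26.618, -12.199), k3=(-16.815, 26.644, -12.200), k4=(-15.727, 26.257, -11.983); state += dt/6·(k1+2k2+2k3+k4)
t=0.005: state=(2.836, 1.263, 6.109)
t=0.010: state=(2.762, 1.393, 6.050)
t=0.015: state=(2.699, 1.519, 5.993)
continuing one RK4 step at a time; state shown every 20 steps (Δt=0.1):
t=0.100: state=(2.674, 3.514, 5.323)
t=0.200: state=(4.245, 6.518, 5.644)
t=0.300: state=(7.165, 10.602, 8.772)
t=0.315: state=(7.685, 11.175, 9.634)
next step: t=0.320: state=(7.859, 11.353, 9.947) — z has crossed 9.82
linear interpolation between t=0.315 (9.63365) and t=0.320 (9.94669) → t≈0.318

t = 0.318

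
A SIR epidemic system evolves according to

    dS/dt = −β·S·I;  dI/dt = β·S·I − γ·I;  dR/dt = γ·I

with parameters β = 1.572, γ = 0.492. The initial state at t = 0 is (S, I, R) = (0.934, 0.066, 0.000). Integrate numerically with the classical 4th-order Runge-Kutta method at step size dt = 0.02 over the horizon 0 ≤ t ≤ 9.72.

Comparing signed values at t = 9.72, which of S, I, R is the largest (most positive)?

largest component: R

t=0.000: state=(0.934, 0.066, 0.000)
step 1 (dt=0.02): k1=(-0.097, 0.064, 0.032), k2=(-0.098, 0.065, 0.033), k3=(-0.098, 0.065, 0.033), k4=(-0.099, 0.065, 0.033); state += dt/6·(k1+2k2+2k3+k4)
t=0.020: state=(0.932, 0.067, 0.001)
t=0.040: state=(0.930, 0.069, 0.001)
t=0.060: state=(0.928, 0.070, 0.002)
continuing one RK4 step at a time; state shown every 25 steps (Δt=0.5):
t=0.500: state=(0.874, 0.105, 0.021)
t=1.000: state=(0.789, 0.158, 0.053)
t=1.500: state=(0.680, 0.221, 0.099)
t=2.000: state=(0.558, 0.281, 0.161)
t=2.500: state=(0.439, 0.325, 0.236)
t=3.000: state=(0.337, 0.344, 0.319)
t=3.500: state=(0.257, 0.339, 0.404)
t=4.000: state=(0.199, 0.317, 0.485)
t=4.500: state=(0.157, 0.285, 0.559)
t=5.000: state=(0.127, 0.249, 0.624)
t=5.500: state=(0.106, 0.213, 0.681)
t=6.000: state=(0.091, 0.180, 0.729)
t=6.500: state=(0.080, 0.150, 0.770)
t=7.000: state=(0.072, 0.125, 0.804)
t=7.500: state=(0.066, 0.103, 0.832)
t=8.000: state=(0.061, 0.085, 0.855)
t=8.500: state=(0.057, 0.069, 0.873)
t=9.000: state=(0.055, 0.057, 0.889)
t=9.500: state=(0.052, 0.046, 0.901)
t=9.720: state=(0.052, 0.042, 0.906)
compare at T: S=0.052, I=0.042, R=0.906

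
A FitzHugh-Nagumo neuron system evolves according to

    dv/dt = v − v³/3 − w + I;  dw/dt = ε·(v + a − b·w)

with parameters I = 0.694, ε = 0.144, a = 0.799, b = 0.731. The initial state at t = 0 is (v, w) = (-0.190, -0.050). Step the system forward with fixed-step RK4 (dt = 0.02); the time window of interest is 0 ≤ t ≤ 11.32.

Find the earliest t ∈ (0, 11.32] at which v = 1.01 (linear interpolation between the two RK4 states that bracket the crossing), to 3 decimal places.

t = 1.290

t=0.000: state=(-0.190, -0.050)
step 1 (dt=0.02): k1=(0.556, 0.093), k2=(0.561, 0.094), k3=(0.561, 0.094), k4=(0.565, 0.094); state += dt/6·(k1+2k2+2k3+k4)
t=0.020: state=(-0.179, -0.048)
t=0.040: state=(-0.167, -0.046)
t=0.060: state=(-0.156, -0.044)
continuing one RK4 step at a time; state shown every 25 steps (Δt=0.5):
t=0.500: state=(0.154, 0.007)
t=1.000: state=(0.660, 0.090)
t=1.280: state=(0.998, 0.152)
next step: t=1.300: state=(1.022, 0.157) — v has crossed 1.01
linear interpolation between t=1.280 (0.99759) and t=1.300 (1.02171) → t≈1.290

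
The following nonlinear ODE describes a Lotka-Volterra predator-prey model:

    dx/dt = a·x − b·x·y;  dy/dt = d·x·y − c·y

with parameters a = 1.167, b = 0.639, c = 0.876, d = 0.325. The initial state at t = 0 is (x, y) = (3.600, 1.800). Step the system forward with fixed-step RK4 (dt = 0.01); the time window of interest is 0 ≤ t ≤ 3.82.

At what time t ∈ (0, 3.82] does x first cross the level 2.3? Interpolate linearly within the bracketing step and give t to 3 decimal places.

t = 1.928

t=0.000: state=(3.600, 1.800)
step 1 (dt=0.01): k1=(0.060, 0.529), k2=(0.054, 0.530), k3=(0.054, 0.530), k4=(0.048, 0.531); state += dt/6·(k1+2k2+2k3+k4)
t=0.010: state=(3.601, 1.805)
t=0.020: state=(3.601, 1.811)
t=0.030: state=(3.601, 1.816)
continuing one RK4 step at a time; state shown every 20 steps (Δt=0.2):
t=0.200: state=(3.587, 1.909)
t=0.400: state=(3.525, 2.019)
t=0.600: state=(3.416, 2.124)
t=0.800: state=(3.268, 2.215)
t=1.000: state=(3.095, 2.287)
t=1.200: state=(2.909, 2.333)
t=1.400: state=(2.722, 2.351)
t=1.600: state=(2.546, 2.342)
t=1.800: state=(2.389, 2.307)
t=1.920: state=(2.305, 2.276)
next step: t=1.930: state=(2.298, 2.273) — x has crossed 2.3
linear interpolation between t=1.920 (2.30509) and t=1.930 (2.29850) → t≈1.928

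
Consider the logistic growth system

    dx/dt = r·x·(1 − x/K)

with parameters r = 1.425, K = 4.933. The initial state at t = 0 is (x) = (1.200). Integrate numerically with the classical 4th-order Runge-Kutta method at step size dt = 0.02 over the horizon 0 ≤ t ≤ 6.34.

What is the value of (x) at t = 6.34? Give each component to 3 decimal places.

t=0.000: state=(1.200)
step 1 (dt=0.02): k1=(1.294), k2=(1.303), k3=(1.304), k4=(1.313); state += dt/6·(k1+2k2+2k3+k4)
t=0.020: state=(1.226)
t=0.040: state=(1.253)
t=0.060: state=(1.279)
continuing one RK4 step at a time; state shown every 25 steps (Δt=0.5):
t=0.500: state=(1.953)
t=1.000: state=(2.822)
t=1.500: state=(3.609)
t=2.000: state=(4.181)
t=2.500: state=(4.533)
t=3.000: state=(4.728)
t=3.500: state=(4.830)
t=4.000: state=(4.882)
t=4.500: state=(4.908)
t=5.000: state=(4.921)
t=5.500: state=(4.927)
t=6.000: state=(4.930)
t=6.340: state=(4.931)

(x) = (4.931)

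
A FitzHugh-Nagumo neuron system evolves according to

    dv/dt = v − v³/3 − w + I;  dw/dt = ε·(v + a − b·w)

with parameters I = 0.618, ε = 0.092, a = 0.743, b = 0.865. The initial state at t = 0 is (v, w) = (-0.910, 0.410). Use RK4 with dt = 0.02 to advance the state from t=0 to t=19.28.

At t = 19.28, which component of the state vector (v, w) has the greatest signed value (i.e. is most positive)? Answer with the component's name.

largest component: v

t=0.000: state=(-0.910, 0.410)
step 1 (dt=0.02): k1=(-0.451, -0.048), k2=(-0.451, -0.048), k3=(-0.451, -0.048), k4=(-0.451, -0.049); state += dt/6·(k1+2k2+2k3+k4)
t=0.020: state=(-0.919, 0.409)
t=0.040: state=(-0.928, 0.408)
t=0.060: state=(-0.937, 0.407)
continuing one RK4 step at a time; state shown every 50 steps (Δt=1):
t=1.000: state=(-1.308, 0.345)
t=2.000: state=(-1.468, 0.260)
t=3.000: state=(-1.470, 0.175)
t=4.000: state=(-1.423, 0.099)
t=5.000: state=(-1.362, 0.034)
t=6.000: state=(-1.296, -0.020)
t=7.000: state=(-1.226, -0.065)
t=8.000: state=(-1.153, -0.099)
t=9.000: state=(-1.075, -0.124)
t=10.000: state=(-0.989, -0.141)
t=11.000: state=(-0.889, -0.147)
t=12.000: state=(-0.762, -0.143)
t=13.000: state=(-0.580, -0.127)
t=14.000: state=(-0.258, -0.090)
t=15.000: state=(0.465, -0.012)
t=16.000: state=(1.573, 0.148)
t=17.000: state=(1.847, 0.359)
t=18.000: state=(1.796, 0.559)
t=19.000: state=(1.715, 0.737)
t=19.280: state=(1.691, 0.783)
compare at T: v=1.691, w=0.783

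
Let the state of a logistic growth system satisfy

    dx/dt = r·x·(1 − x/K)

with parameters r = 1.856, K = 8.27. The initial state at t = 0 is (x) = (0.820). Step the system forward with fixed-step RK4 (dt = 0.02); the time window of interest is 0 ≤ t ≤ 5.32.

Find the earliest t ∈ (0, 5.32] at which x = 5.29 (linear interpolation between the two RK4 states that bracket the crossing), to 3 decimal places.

t=0.000: state=(0.820)
step 1 (dt=0.02): k1=(1.371), k2=(1.391), k3=(1.392), k4=(1.412); state += dt/6·(k1+2k2+2k3+k4)
t=0.020: state=(0.848)
t=0.040: state=(0.876)
t=0.060: state=(0.906)
continuing one RK4 step at a time; state shown every 10 steps (Δt=0.2):
t=0.200: state=(1.138)
t=0.400: state=(1.553)
t=0.600: state=(2.076)
t=0.800: state=(2.704)
t=1.000: state=(3.417)
t=1.200: state=(4.177)
t=1.400: state=(4.935)
t=1.480: state=(5.226)
next step: t=1.500: state=(5.297) — x has crossed 5.29
linear interpolation between t=1.480 (5.22550) and t=1.500 (5.29655) → t≈1.498

t = 1.498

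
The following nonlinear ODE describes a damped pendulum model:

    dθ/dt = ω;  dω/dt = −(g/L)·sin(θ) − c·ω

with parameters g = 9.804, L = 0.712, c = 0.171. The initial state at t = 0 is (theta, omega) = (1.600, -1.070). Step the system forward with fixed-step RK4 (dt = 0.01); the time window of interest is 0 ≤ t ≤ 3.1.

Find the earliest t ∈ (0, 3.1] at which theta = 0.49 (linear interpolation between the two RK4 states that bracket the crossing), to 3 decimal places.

t=0.000: state=(1.600, -1.070)
step 1 (dt=0.01): k1=(-1.070, -13.581), k2=(-1.138, -13.571), k3=(-1.138, -13.571), k4=(-1.206, -13.561); state += dt/6·(k1+2k2+2k3+k4)
t=0.010: state=(1.589, -1.206)
t=0.020: state=(1.576, -1.341)
t=0.030: state=(1.562, -1.477)
continuing one RK4 step at a time; state shown every 20 steps (Δt=0.2):
t=0.200: state=(1.120, -3.677)
t=0.340: state=(0.505, -4.969)
next step: t=0.350: state=(0.455, -5.024) — theta has crossed 0.49
linear interpolation between t=0.340 (0.50488) and t=0.350 (0.45491) → t≈0.343

t = 0.343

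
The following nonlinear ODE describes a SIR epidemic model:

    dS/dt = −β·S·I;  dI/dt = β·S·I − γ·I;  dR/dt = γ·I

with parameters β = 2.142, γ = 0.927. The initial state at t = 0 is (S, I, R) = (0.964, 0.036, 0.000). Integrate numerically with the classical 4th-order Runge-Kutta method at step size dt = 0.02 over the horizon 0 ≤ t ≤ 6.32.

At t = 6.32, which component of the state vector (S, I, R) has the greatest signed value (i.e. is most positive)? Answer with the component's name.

largest component: R

t=0.000: state=(0.964, 0.036, 0.000)
step 1 (dt=0.02): k1=(-0.074, 0.041, 0.033), k2=(-0.075, 0.041, 0.034), k3=(-0.075, 0.041, 0.034), k4=(-0.076, 0.042, 0.034); state += dt/6·(k1+2k2+2k3+k4)
t=0.020: state=(0.962, 0.037, 0.001)
t=0.040: state=(0.961, 0.038, 0.001)
t=0.060: state=(0.959, 0.039, 0.002)
continuing one RK4 step at a time; state shown every 25 steps (Δt=0.5):
t=0.500: state=(0.916, 0.062, 0.022)
t=1.000: state=(0.840, 0.100, 0.059)
t=1.500: state=(0.736, 0.147, 0.117)
t=2.000: state=(0.614, 0.191, 0.195)
t=2.500: state=(0.492, 0.217, 0.291)
t=3.000: state=(0.389, 0.218, 0.393)
t=3.500: state=(0.311, 0.199, 0.490)
t=4.000: state=(0.255, 0.169, 0.576)
t=4.500: state=(0.216, 0.137, 0.647)
t=5.000: state=(0.190, 0.107, 0.703)
t=5.500: state=(0.172, 0.082, 0.747)
t=6.000: state=(0.159, 0.061, 0.780)
t=6.320: state=(0.153, 0.051, 0.796)
compare at T: S=0.153, I=0.051, R=0.796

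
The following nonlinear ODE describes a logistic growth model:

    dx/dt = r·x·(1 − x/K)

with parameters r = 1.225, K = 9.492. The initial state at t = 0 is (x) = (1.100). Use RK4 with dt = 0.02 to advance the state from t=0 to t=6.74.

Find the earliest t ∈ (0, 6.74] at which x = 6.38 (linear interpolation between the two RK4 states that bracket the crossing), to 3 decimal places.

t=0.000: state=(1.100)
step 1 (dt=0.02): k1=(1.191), k2=(1.203), k3=(1.203), k4=(1.214); state += dt/6·(k1+2k2+2k3+k4)
t=0.020: state=(1.124)
t=0.040: state=(1.149)
t=0.060: state=(1.174)
continuing one RK4 step at a time; state shown every 25 steps (Δt=0.5):
t=0.500: state=(1.849)
t=1.000: state=(2.929)
t=1.500: state=(4.286)
t=2.000: state=(5.724)
t=2.240: state=(6.368)
next step: t=2.260: state=(6.419) — x has crossed 6.38
linear interpolation between t=2.240 (6.36771) and t=2.260 (6.41884) → t≈2.245

t = 2.245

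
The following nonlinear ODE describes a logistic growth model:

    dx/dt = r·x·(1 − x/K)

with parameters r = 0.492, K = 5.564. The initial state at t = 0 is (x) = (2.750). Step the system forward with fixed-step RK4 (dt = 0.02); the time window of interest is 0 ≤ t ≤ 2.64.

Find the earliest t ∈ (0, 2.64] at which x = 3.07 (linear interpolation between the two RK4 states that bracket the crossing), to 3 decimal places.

t = 0.469

t=0.000: state=(2.750)
step 1 (dt=0.02): k1=(0.684), k2=(0.684), k3=(0.684), k4=(0.684); state += dt/6·(k1+2k2+2k3+k4)
t=0.020: state=(2.764)
t=0.040: state=(2.777)
t=0.060: state=(2.791)
continuing one RK4 step at a time; state shown every 5 steps (Δt=0.1):
t=0.100: state=(2.818)
t=0.200: state=(2.887)
t=0.300: state=(2.955)
t=0.400: state=(3.023)
t=0.460: state=(3.064)
next step: t=0.480: state=(3.077) — x has crossed 3.07
linear interpolation between t=0.460 (3.06384) and t=0.480 (3.07738) → t≈0.469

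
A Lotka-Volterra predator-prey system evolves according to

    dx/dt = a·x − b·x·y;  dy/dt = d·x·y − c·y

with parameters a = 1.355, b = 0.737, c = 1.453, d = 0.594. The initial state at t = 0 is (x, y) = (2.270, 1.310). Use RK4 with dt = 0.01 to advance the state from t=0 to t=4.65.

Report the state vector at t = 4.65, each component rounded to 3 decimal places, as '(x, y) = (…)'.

(x, y) = (2.392, 1.298)

t=0.000: state=(2.270, 1.310)
step 1 (dt=0.01): k1=(0.884, -0.137), k2=(0.887, -0.134), k3=(0.887, -0.134), k4=(0.890, -0.130); state += dt/6·(k1+2k2+2k3+k4)
t=0.010: state=(2.279, 1.309)
t=0.020: state=(2.288, 1.307)
t=0.030: state=(2.297, 1.306)
continuing one RK4 step at a time; state shown every 20 steps (Δt=0.2):
t=0.200: state=(2.457, 1.297)
t=0.400: state=(2.659, 1.314)
t=0.600: state=(2.863, 1.364)
t=0.800: state=(3.053, 1.450)
t=1.000: state=(3.205, 1.574)
t=1.200: state=(3.295, 1.732)
t=1.400: state=(3.302, 1.919)
t=1.600: state=(3.216, 2.115)
t=1.800: state=(3.046, 2.296)
t=2.000: state=(2.816, 2.433)
t=2.200: state=(2.564, 2.505)
t=2.400: state=(2.322, 2.504)
t=2.600: state=(2.115, 2.436)
t=2.800: state=(1.952, 2.318)
t=3.000: state=(1.839, 2.170)
t=3.200: state=(1.771, 2.010)
t=3.400: state=(1.748, 1.852)
t=3.600: state=(1.763, 1.705)
t=3.800: state=(1.816, 1.577)
t=4.000: state=(1.903, 1.470)
t=4.200: state=(2.022, 1.388)
t=4.400: state=(2.170, 1.331)
t=4.600: state=(2.345, 1.301)
t=4.650: state=(2.392, 1.298)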